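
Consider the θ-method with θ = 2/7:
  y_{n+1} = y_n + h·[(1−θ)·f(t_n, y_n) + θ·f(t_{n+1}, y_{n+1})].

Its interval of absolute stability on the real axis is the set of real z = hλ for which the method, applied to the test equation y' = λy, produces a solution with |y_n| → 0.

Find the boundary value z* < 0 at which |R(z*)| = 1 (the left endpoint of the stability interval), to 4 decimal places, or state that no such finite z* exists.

Set f=λy, z=hλ:
  y_{n+1} = y_n + z·[5/7·y_n + 2/7·y_{n+1}] ⇒ (1 − 2/7z)y_{n+1} = (1 + 5/7z)y_n
  so R(z) = (1 + 5/7z)/(1 − 2/7z).

Need |R(x)|<1, x<0.
x=-0.73: |R|=0.3960
R=−1: 1+5/7x = −1+2/7x ⇒ -3/7x=2 ⇒ x=2/(-3/7)=-4.6667
Confirm numerically:
  x=-4.537: |R|=0.97580 <1
  x=-2.706: |R|=0.52610 <1
  x=-2.631: |R|=0.50196 <1
  x=-5.145: |R|=1.08300 >1
  x=-5.025: |R|=1.06305 >1
  x=-4.826: |R|=1.02871 >1
So |R|<1 on (-4.6667, 0).

z* = -4.6667.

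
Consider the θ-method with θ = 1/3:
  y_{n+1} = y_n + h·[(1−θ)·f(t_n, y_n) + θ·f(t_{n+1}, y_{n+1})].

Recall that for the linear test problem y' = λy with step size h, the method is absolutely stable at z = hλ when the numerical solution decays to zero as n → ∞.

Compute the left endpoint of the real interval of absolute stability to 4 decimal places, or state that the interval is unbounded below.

left endpoint -6.0000.

Test eqn y'=λy, z=hλ:
  y_{n+1} = y_n + z·[2/3·y_n + 1/3·y_{n+1}] ⇒ (1 − 1/3z)y_{n+1} = (1 + 2/3z)y_n
  Hence R(z) = (1 + 2/3z)/(1 − 1/3z).

Need |R(x)|<1, x<0.
x=-1.58: |R|=0.0349
R=−1: 1+2/3x = −1+1/3x ⇒ -1/3x=2 ⇒ x=2/(-1/3)=-6.0000
Confirm numerically:
  x=-4.488: |R|=0.79808 <1
  x=-4.382: |R|=0.78082 <1
  x=-3.073: |R|=0.51803 <1
  x=-2.822: |R|=0.45414 <1
  x=-6.398: |R|=1.04235 >1
  x=-6.148: |R|=1.01618 >1
Interval (-6.0000, 0).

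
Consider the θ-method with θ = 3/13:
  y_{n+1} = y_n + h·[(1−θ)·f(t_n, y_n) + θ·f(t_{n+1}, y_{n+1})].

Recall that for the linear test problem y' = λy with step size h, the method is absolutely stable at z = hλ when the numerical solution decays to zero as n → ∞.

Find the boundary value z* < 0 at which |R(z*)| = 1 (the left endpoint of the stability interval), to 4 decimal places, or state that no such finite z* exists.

With y'=λy (z=hλ):
  y_{n+1} = y_n + z·[10/13·y_n + 3/13·y_{n+1}] ⇒ (1 − 3/13z)y_{n+1} = (1 + 10/13z)y_n
  so R(z) = (1 + 10/13z)/(1 − 3/13z).

Boundary: |R(x)|=1, x<0.
x=-1.56: |R|=0.1471
R=−1: 1+10/13x = −1+3/13x ⇒ -7/13x=2 ⇒ x=2/(-7/13)=-3.7143
Confirm numerically:
  x=-3.155: |R|=0.82573 <1
  x=-3.080: |R|=0.80036 <1
  x=-2.026: |R|=0.38054 <1
  x=-4.151: |R|=1.12010 >1
  x=-3.860: |R|=1.04150 >1
Stable set (-3.7143, 0).

left endpoint -3.7143.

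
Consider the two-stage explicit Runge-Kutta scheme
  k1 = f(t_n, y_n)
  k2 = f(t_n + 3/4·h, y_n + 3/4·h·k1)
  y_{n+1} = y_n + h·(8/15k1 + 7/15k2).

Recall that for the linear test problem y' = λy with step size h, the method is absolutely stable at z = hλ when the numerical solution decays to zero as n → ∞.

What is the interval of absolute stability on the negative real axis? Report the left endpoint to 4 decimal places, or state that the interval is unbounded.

z∈(-2.8571,0).

Set f=λy, z=hλ:
  k1=λy_n ⇒ h·k1=z·y_n;  k2=λ(1+3/4z)y_n ⇒ h·k2=z(1+3/4z)y_n
  y_{n+1}/y_n = 1 + 8/15z + 7/15z(1+3/4z) = 1 + z + 7/20z²
  Hence R(z) = 1 + z + 7/20z².

Boundary: |R(x)|=1, x<0.
x=-1.67: |R|=0.3061
R=1: x+7/20x²=0 ⇒ x=−20/7=-2.8571; min R=1−1/(4·7/20)=0.2857>−1
Confirm numerically:
  x=-2.830: |R|=0.97311 <1
  x=-2.709: |R|=0.85954 <1
  x=-1.662: |R|=0.30479 <1
  x=-3.389: |R|=1.63086 >1
  x=-3.284: |R|=1.49063 >1
  x=-2.965: |R|=1.11193 >1
So |R|<1 on (-2.8571, 0).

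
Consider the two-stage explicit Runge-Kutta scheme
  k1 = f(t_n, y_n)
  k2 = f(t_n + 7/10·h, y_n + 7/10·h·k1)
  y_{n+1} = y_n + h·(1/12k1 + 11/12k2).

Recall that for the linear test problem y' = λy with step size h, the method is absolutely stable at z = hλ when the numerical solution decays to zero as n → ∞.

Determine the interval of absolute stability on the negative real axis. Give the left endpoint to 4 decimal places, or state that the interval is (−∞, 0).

(-1.5584, 0).

Test eqn y'=λy, z=hλ:
  k1=λy_n ⇒ h·k1=z·y_n;  k2=λ(1+7/10z)y_n ⇒ h·k2=z(1+7/10z)y_n
  y_{n+1}/y_n = 1 + 1/12z + 11/12z(1+7/10z) = 1 + z + 77/120z²
  ⇒ R(z) = 1 + z + 77/120z².

Find x<0 with |R(x)|<1.
x=-1.52: |R|=0.9625
R=1: x+77/120x²=0 ⇒ x=−120/77=-1.5584; min R=1−1/(4·77/120)=0.6104>−1
Confirm numerically:
  x=-1.236: |R|=0.74427 <1
  x=-1.069: |R|=0.66427 <1
  x=-0.854: |R|=0.61398 <1
  x=-0.804: |R|=0.61078 <1
  x=-1.787: |R|=1.26208 >1
  x=-1.739: |R|=1.20148 >1
Stable set (-1.5584, 0).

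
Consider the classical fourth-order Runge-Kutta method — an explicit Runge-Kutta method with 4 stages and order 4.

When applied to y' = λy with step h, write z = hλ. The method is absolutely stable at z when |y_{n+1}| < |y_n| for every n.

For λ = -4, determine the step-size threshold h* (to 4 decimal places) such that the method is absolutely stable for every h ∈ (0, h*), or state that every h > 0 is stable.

(-2.7853,0); λ=-4 ⇒ h* = 0.6963.

Test eqn y'=λy, z=hλ:
  order 4, 4-stage ⇒ R(z)=1+z+z^2/2+z^3/6+z^4/24
  (e.g. R(-0.63)=0.53334, |R|=0.53334)

Solve |R(x)|<1 on ℝ⁻.
x=-0.63: |R|=0.5333
|R(-2.88)|=1.1524 |R(-1.9)|=0.3048 |R(-0.89)|=0.4147
Bisect:
  x_lo=-3.2357 |R|=1.9203  x_hi=-0.2271 |R|=0.7969
  mid=-1.73138 |R|=0.27686 →hi
  mid=-2.48353 |R|=0.63253 →hi
  mid=-2.85961 |R|=1.11795 →lo
  mid=-2.67157 |R|=0.84165 →hi
  mid=-2.76559 |R|=0.97070 →hi
  mid=-2.81260 |R|=1.04196 →lo
  mid=-2.78909 |R|=1.00575 →lo
  mid=-2.77734 |R|=0.98808 →hi
  ...
  [-2.78542,-2.78524] ⇒ x*=-2.7853
So |R|<1 on (-2.7853, 0).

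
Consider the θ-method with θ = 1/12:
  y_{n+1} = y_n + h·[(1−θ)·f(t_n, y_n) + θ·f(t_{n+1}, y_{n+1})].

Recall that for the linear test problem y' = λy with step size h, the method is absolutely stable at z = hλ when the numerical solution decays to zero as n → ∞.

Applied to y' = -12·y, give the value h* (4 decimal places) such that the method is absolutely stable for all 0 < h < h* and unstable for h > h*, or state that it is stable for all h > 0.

Set f=λy, z=hλ:
  y_{n+1} = y_n + z·[11/12·y_n + 1/12·y_{n+1}] ⇒ (1 − 1/12z)y_{n+1} = (1 + 11/12z)y_n
  so R(z) = (1 + 11/12z)/(1 − 1/12z).

Find x<0 with |R(x)|<1.
x=-0.79: |R|=0.2588
R=−1: 1+11/12x = −1+1/12x ⇒ -5/6x=2 ⇒ x=2/(-5/6)=-2.4000
Confirm numerically:
  x=-2.362: |R|=0.97354 <1
  x=-2.328: |R|=0.94975 <1
  x=-1.782: |R|=0.55159 <1
  x=-2.705: |R|=1.20741 >1
  x=-2.654: |R|=1.17333 >1
  x=-2.437: |R|=1.02563 >1
Interval (-2.4000, 0).

(-2.4000,0); λ=-12 ⇒ h* = (12/5)/12 = 0.2000.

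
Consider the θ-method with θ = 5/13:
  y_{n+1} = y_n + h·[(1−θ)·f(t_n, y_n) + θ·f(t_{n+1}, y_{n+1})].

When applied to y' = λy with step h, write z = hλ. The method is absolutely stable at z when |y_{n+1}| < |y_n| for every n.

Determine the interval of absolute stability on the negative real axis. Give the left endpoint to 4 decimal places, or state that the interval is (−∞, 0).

z∈(-8.6667,0).

On y'=λy, z=hλ:
  y_{n+1} = y_n + z·[8/13·y_n + 5/13·y_{n+1}] ⇒ (1 − 5/13z)y_{n+1} = (1 + 8/13z)y_n
  ⇒ R(z) = (1 + 8/13z)/(1 − 5/13z).

Boundary: |R(x)|=1, x<0.
x=-0.82: |R|=0.3766
R=−1: 1+8/13x = −1+5/13x ⇒ -3/13x=2 ⇒ x=2/(-3/13)=-8.6667
Confirm numerically:
  x=-7.193: |R|=0.90971 <1
  x=-6.045: |R|=0.81805 <1
  x=-5.441: |R|=0.75931 <1
  x=-4.220: |R|=0.60880 <1
  x=-9.266: |R|=1.03031 >1
  x=-8.791: |R|=1.00655 >1
  x=-8.789: |R|=1.00644 >1
So |R|<1 on (-8.6667, 0).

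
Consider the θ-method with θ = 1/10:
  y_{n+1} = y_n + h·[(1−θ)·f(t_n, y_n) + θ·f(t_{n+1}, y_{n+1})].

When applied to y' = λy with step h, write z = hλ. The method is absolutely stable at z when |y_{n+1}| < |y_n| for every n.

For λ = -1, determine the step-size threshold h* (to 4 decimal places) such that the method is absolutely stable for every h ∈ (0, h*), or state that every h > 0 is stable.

(-2.5000,0); λ=-1 ⇒ h* = (5/2)/1 = 2.5000.

With y'=λy (z=hλ):
  y_{n+1} = y_n + z·[9/10·y_n + 1/10·y_{n+1}] ⇒ (1 − 1/10z)y_{n+1} = (1 + 9/10z)y_n
  so R(z) = (1 + 9/10z)/(1 − 1/10z).

Solve |R(x)|<1 on ℝ⁻.
x=-1.76: |R|=0.4966
R=−1: 1+9/10x = −1+1/10x ⇒ -4/5x=2 ⇒ x=2/(-4/5)=-2.5000
Confirm numerically:
  x=-2.166: |R|=0.78037 <1
  x=-1.754: |R|=0.49226 <1
  x=-1.566: |R|=0.35397 <1
  x=-1.564: |R|=0.35247 <1
  x=-2.943: |R|=1.27382 >1
  x=-2.712: |R|=1.13342 >1
  x=-2.529: |R|=1.01852 >1
Interval (-2.5000, 0).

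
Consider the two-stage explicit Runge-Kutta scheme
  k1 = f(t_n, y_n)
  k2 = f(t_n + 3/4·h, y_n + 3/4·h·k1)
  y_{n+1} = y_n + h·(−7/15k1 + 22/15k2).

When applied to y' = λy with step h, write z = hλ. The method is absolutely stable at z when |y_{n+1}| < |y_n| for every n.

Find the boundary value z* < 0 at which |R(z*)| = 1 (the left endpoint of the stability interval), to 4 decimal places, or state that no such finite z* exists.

On y'=λy, z=hλ:
  k1=λy_n ⇒ h·k1=z·y_n;  k2=λ(1+3/4z)y_n ⇒ h·k2=z(1+3/4z)y_n
  y_{n+1}/y_n = 1 − 7/15z + 22/15z(1+3/4z) = 1 + z + 11/10z²
  ⇒ R(z) = 1 + z + 11/10z².

Find x<0 with |R(x)|<1.
x=-1.35: |R|=1.6548
R=1: x+11/10x²=0 ⇒ x=−10/11=-0.9091; min R=1−1/(4·11/10)=0.7727>−1
Confirm numerically:
  x=-0.791: |R|=0.89725 <1
  x=-0.683: |R|=0.83014 <1
  x=-0.425: |R|=0.77369 <1
  x=-0.365: |R|=0.78155 <1
  x=-1.477: |R|=1.92268 >1
  x=-1.277: |R|=1.51680 >1
  x=-1.000: |R|=1.10000 >1
So |R|<1 on (-0.9091, 0).

z* = -0.9091.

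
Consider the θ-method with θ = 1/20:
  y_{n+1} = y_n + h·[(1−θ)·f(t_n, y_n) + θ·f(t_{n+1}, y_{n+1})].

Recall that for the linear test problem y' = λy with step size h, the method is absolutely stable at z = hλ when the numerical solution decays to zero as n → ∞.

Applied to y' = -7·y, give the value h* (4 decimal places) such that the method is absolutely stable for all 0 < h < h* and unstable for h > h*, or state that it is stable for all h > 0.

(-2.2222,0); λ=-7 ⇒ h* = (20/9)/7 = 0.3175.

Set f=λy, z=hλ:
  y_{n+1} = y_n + z·[19/20·y_n + 1/20·y_{n+1}] ⇒ (1 − 1/20z)y_{n+1} = (1 + 19/20z)y_n
  ⇒ R(z) = (1 + 19/20z)/(1 − 1/20z).

Need |R(x)|<1, x<0.
x=-0.71: |R|=0.3143
R=−1: 1+19/20x = −1+1/20x ⇒ -9/10x=2 ⇒ x=2/(-9/10)=-2.2222
Confirm numerically:
  x=-1.809: |R|=0.65895 <1
  x=-1.395: |R|=0.30404 <1
  x=-0.940: |R|=0.10220 <1
  x=-2.778: |R|=1.43920 >1
  x=-2.494: |R|=1.21748 >1
  x=-2.386: |R|=1.13169 >1
So |R|<1 on (-2.2222, 0).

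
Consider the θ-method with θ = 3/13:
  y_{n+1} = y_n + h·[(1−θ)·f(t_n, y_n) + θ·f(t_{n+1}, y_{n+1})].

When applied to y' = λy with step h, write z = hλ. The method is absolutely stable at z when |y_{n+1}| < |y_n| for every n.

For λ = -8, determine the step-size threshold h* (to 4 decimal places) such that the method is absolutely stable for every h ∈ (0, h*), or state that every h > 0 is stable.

(-3.7143,0); λ=-8 ⇒ h* = (26/7)/8 = 0.4643.

Test eqn y'=λy, z=hλ:
  y_{n+1} = y_n + z·[10/13·y_n + 3/13·y_{n+1}] ⇒ (1 − 3/13z)y_{n+1} = (1 + 10/13z)y_n
  ⇒ R(z) = (1 + 10/13z)/(1 − 3/13z).

Find x<0 with |R(x)|<1.
x=-1.37: |R|=0.0409
R=−1: 1+10/13x = −1+3/13x ⇒ -7/13x=2 ⇒ x=2/(-7/13)=-3.7143
Confirm numerically:
  x=-3.394: |R|=0.90329 <1
  x=-2.832: |R|=0.71269 <1
  x=-1.587: |R|=0.16159 <1
  x=-4.239: |R|=1.14282 >1
  x=-3.736: |R|=1.00628 >1
Stable set (-3.7143, 0).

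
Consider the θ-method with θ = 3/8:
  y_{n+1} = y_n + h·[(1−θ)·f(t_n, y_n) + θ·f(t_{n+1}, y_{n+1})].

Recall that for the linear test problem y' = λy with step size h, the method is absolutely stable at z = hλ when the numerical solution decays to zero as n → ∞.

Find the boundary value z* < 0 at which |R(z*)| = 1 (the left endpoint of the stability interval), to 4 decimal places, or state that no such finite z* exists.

z* = -8.0000.

Set f=λy, z=hλ:
  y_{n+1} = y_n + z·[5/8·y_n + 3/8·y_{n+1}] ⇒ (1 − 3/8z)y_{n+1} = (1 + 5/8z)y_n
  R(z) = (1 + 5/8z)/(1 − 3/8z).

Need |R(x)|<1, x<0.
x=-0.71: |R|=0.4393
R=−1: 1+5/8x = −1+3/8x ⇒ -1/4x=2 ⇒ x=2/(-1/4)=-8.0000
Confirm numerically:
  x=-7.909: |R|=0.99426 <1
  x=-7.322: |R|=0.95475 <1
  x=-3.983: |R|=0.59727 <1
  x=-8.396: |R|=1.02386 >1
  x=-8.041: |R|=1.00255 >1
Stable set (-8.0000, 0).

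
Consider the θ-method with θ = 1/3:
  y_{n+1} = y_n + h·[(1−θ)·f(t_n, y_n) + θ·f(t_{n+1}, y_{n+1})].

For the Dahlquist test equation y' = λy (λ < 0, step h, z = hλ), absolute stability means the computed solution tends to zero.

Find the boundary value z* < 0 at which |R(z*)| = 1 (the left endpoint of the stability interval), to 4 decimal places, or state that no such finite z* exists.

z* = -6.0000.

With y'=λy (z=hλ):
  y_{n+1} = y_n + z·[2/3·y_n + 1/3·y_{n+1}] ⇒ (1 − 1/3z)y_{n+1} = (1 + 2/3z)y_n
  so R(z) = (1 + 2/3z)/(1 − 1/3z).

Need |R(x)|<1, x<0.
x=-1.77: |R|=0.1132
R=−1: 1+2/3x = −1+1/3x ⇒ -1/3x=2 ⇒ x=2/(-1/3)=-6.0000
Confirm numerically:
  x=-5.911: |R|=0.99001 <1
  x=-5.139: |R|=0.89421 <1
  x=-3.482: |R|=0.61154 <1
  x=-6.460: |R|=1.04863 >1
  x=-6.338: |R|=1.03620 >1
Interval (-6.0000, 0).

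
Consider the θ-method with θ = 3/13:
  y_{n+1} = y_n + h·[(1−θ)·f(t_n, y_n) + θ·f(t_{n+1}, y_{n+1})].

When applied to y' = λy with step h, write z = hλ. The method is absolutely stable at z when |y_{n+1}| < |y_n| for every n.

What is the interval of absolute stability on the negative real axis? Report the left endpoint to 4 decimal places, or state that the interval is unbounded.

(-3.7143, 0).

Set f=λy, z=hλ:
  y_{n+1} = y_n + z·[10/13·y_n + 3/13·y_{n+1}] ⇒ (1 − 3/13z)y_{n+1} = (1 + 10/13z)y_n
  Hence R(z) = (1 + 10/13z)/(1 − 3/13z).

Boundary: |R(x)|=1, x<0.
x=-1.66: |R|=0.2002
R=−1: 1+10/13x = −1+3/13x ⇒ -7/13x=2 ⇒ x=2/(-7/13)=-3.7143
Confirm numerically:
  x=-3.305: |R|=0.87497 <1
  x=-2.762: |R|=0.68684 <1
  x=-2.630: |R|=0.63667 <1
  x=-2.504: |R|=0.58697 <1
  x=-4.196: |R|=1.13178 >1
  x=-3.775: |R|=1.01747 >1
So |R|<1 on (-3.7143, 0).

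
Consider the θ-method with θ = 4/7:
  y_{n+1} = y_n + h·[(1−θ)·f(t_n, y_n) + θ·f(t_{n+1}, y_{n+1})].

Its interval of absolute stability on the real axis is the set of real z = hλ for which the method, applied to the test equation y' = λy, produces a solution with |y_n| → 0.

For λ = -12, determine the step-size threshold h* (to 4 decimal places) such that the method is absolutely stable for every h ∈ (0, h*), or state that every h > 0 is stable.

interval (−∞, 0). Any h>0 works for λ=-12.

With y'=λy (z=hλ):
  y_{n+1} = y_n + z·[3/7·y_n + 4/7·y_{n+1}] ⇒ (1 − 4/7z)y_{n+1} = (1 + 3/7z)y_n
  so R(z) = (1 + 3/7z)/(1 − 4/7z).

Boundary: |R(x)|=1, x<0.
x=-1.34: |R|=0.2411
x=-2: |R|=0.0667
x=-10: |R|=0.4894
x=-100: |R|=0.7199
θ=4/7≥1/2 ⇒ |1+3/7x|<|1−4/7x| ∀x<0 ⇒ interval (−∞,0).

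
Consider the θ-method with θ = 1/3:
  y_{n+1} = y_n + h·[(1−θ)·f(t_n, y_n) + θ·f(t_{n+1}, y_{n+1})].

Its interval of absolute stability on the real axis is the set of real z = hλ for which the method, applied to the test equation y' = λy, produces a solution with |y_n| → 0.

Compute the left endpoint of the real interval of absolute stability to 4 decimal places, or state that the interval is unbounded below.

On y'=λy, z=hλ:
  y_{n+1} = y_n + z·[2/3·y_n + 1/3·y_{n+1}] ⇒ (1 − 1/3z)y_{n+1} = (1 + 2/3z)y_n
  R(z) = (1 + 2/3z)/(1 − 1/3z).

Find x<0 with |R(x)|<1.
x=-1.69: |R|=0.0810
R=−1: 1+2/3x = −1+1/3x ⇒ -1/3x=2 ⇒ x=2/(-1/3)=-6.0000
Confirm numerically:
  x=-4.941: |R|=0.86664 <1
  x=-3.878: |R|=0.69148 <1
  x=-2.615: |R|=0.39715 <1
  x=-6.415: |R|=1.04408 >1
  x=-6.175: |R|=1.01907 >1
  x=-6.174: |R|=1.01897 >1
Interval (-6.0000, 0).

left endpoint -6.0000.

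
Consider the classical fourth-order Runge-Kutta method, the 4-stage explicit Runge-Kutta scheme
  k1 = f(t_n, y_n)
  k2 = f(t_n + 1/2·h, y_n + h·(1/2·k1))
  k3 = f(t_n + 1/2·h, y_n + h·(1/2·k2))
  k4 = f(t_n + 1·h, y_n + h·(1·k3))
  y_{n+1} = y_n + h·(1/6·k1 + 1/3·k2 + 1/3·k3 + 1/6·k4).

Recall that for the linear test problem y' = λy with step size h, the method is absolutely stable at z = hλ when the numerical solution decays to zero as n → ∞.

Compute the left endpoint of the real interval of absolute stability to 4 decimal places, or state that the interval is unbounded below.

Set f=λy, z=hλ:
  order 4, 4-stage ⇒ R(z)=1+z+z^2/2+z^3/6+z^4/24
  (e.g. R(-0.71)=0.49299, |R|=0.49299)

Solve |R(x)|<1 on ℝ⁻.
x=-0.71: |R|=0.4930
|R(-2.41)|=0.5667 |R(-1.79)|=0.2839 |R(-1.21)|=0.3161
Bisect:
  x_lo=-3.4982 |R|=2.7253  x_hi=-0.1365 |R|=0.8724
  mid=-1.81732 |R|=0.28816 →hi
  mid=-2.65774 |R|=0.82411 →hi
  mid=-3.07794 |R|=1.53864 →lo
  mid=-2.86784 |R|=1.13175 →lo
  mid=-2.76279 |R|=0.96659 →hi
  mid=-2.81531 |R|=1.04621 →lo
  mid=-2.78905 |R|=1.00568 →lo
  mid=-2.77592 |R|=0.98596 →hi
  mid=-2.78248 |R|=0.99577 →hi
  mid=-2.78577 |R|=1.00071 →lo
  ...
  [-2.78536,-2.78515] ⇒ x*=-2.7853
Stable set (-2.7853, 0).

left endpoint -2.7853.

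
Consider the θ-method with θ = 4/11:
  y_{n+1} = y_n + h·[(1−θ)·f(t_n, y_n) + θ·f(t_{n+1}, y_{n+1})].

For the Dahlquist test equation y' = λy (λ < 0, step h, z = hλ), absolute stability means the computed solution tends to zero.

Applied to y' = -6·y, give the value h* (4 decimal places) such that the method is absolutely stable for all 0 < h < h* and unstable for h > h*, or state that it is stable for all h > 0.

With y'=λy (z=hλ):
  y_{n+1} = y_n + z·[7/11·y_n + 4/11·y_{n+1}] ⇒ (1 − 4/11z)y_{n+1} = (1 + 7/11z)y_n
  Hence R(z) = (1 + 7/11z)/(1 − 4/11z).

Boundary: |R(x)|=1, x<0.
x=-1.33: |R|=0.1036
R=−1: 1+7/11x = −1+4/11x ⇒ -3/11x=2 ⇒ x=2/(-3/11)=-7.3333
Confirm numerically:
  x=-5.298: |R|=0.81033 <1
  x=-4.822: |R|=0.75125 <1
  x=-4.691: |R|=0.73367 <1
  x=-7.831: |R|=1.03528 >1
  x=-7.535: |R|=1.01471 >1
So |R|<1 on (-7.3333, 0).

(-7.3333,0); λ=-6 ⇒ h* = (22/3)/6 = 1.2222.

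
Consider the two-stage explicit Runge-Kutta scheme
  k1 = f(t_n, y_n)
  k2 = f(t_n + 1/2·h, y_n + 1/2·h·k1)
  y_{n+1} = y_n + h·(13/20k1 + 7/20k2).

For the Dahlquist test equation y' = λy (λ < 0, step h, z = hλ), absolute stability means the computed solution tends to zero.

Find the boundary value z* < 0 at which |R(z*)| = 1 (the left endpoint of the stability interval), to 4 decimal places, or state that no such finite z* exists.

z* = -5.7143.

On y'=λy, z=hλ:
  k1=λy_n ⇒ h·k1=z·y_n;  k2=λ(1+1/2z)y_n ⇒ h·k2=z(1+1/2z)y_n
  y_{n+1}/y_n = 1 + 13/20z + 7/20z(1+1/2z) = 1 + z + 7/40z²
  so R(z) = 1 + z + 7/40z².

Need |R(x)|<1, x<0.
x=-1.43: |R|=0.0721
R=1: x+7/40x²=0 ⇒ x=−40/7=-5.7143; min R=1−1/(4·7/40)=-0.4286>−1
Confirm numerically:
  x=-5.426: |R|=0.72626 <1
  x=-5.321: |R|=0.63378 <1
  x=-2.527: |R|=0.40950 <1
  x=-5.997: |R|=1.29670 >1
  x=-5.757: |R|=1.04303 >1
Interval (-5.7143, 0).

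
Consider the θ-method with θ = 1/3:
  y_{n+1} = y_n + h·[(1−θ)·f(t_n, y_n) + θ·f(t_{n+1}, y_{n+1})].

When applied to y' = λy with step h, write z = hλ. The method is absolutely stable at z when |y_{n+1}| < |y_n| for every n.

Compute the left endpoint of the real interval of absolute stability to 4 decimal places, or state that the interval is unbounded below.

left endpoint -6.0000.

Test eqn y'=λy, z=hλ:
  y_{n+1} = y_n + z·[2/3·y_n + 1/3·y_{n+1}] ⇒ (1 − 1/3z)y_{n+1} = (1 + 2/3z)y_n
  so R(z) = (1 + 2/3z)/(1 − 1/3z).

Solve |R(x)|<1 on ℝ⁻.
x=-1.08: |R|=0.2059
R=−1: 1+2/3x = −1+1/3x ⇒ -1/3x=2 ⇒ x=2/(-1/3)=-6.0000
Confirm numerically:
  x=-5.559: |R|=0.94848 <1
  x=-4.759: |R|=0.84006 <1
  x=-4.647: |R|=0.82307 <1
  x=-2.899: |R|=0.47432 <1
  x=-6.169: |R|=1.01843 >1
  x=-6.125: |R|=1.01370 >1
Interval (-6.0000, 0).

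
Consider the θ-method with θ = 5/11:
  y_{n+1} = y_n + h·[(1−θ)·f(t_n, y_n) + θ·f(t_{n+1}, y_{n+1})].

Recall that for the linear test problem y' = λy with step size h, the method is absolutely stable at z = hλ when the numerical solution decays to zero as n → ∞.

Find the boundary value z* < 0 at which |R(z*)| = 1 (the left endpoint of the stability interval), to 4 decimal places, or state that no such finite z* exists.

left endpoint -22.0000.

Set f=λy, z=hλ:
  y_{n+1} = y_n + z·[6/11·y_n + 5/11·y_{n+1}] ⇒ (1 − 5/11z)y_{n+1} = (1 + 6/11z)y_n
  Hence R(z) = (1 + 6/11z)/(1 − 5/11z).

Boundary: |R(x)|=1, x<0.
x=-1.16: |R|=0.2405
R=−1: 1+6/11x = −1+5/11x ⇒ -1/11x=2 ⇒ x=2/(-1/11)=-22.0000
Confirm numerically:
  x=-21.818: |R|=0.99848 <1
  x=-20.624: |R|=0.98794 <1
  x=-12.292: |R|=0.86602 <1
  x=-22.424: |R|=1.00344 >1
  x=-22.113: |R|=1.00093 >1
So |R|<1 on (-22.0000, 0).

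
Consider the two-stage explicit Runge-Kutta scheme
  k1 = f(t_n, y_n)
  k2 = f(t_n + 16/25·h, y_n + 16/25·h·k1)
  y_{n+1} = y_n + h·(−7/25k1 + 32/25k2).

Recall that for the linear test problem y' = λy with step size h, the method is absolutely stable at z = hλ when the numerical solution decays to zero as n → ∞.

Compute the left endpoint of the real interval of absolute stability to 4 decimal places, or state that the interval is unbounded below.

On y'=λy, z=hλ:
  k1=λy_n ⇒ h·k1=z·y_n;  k2=λ(1+16/25z)y_n ⇒ h·k2=z(1+16/25z)y_n
  y_{n+1}/y_n = 1 − 7/25z + 32/25z(1+16/25z) = 1 + z + 512/625z²
  R(z) = 1 + z + 512/625z².

Find x<0 with |R(x)|<1.
x=-1.07: |R|=0.8679
R=1: x+512/625x²=0 ⇒ x=−625/512=-1.2207; min R=1−1/(4·512/625)=0.6948>−1
Confirm numerically:
  x=-1.165: |R|=0.94684 <1
  x=-0.963: |R|=0.79670 <1
  x=-0.510: |R|=0.70307 <1
  x=-1.638: |R|=1.55995 >1
  x=-1.402: |R|=1.20822 >1
  x=-1.270: |R|=1.05129 >1
Interval (-1.2207, 0).

z* = -1.2207.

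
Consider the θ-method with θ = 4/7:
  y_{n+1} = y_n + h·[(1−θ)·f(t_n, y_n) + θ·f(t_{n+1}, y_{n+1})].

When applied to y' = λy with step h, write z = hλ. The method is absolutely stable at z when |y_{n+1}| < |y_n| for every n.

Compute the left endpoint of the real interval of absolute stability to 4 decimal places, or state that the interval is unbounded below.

With y'=λy (z=hλ):
  y_{n+1} = y_n + z·[3/7·y_n + 4/7·y_{n+1}] ⇒ (1 − 4/7z)y_{n+1} = (1 + 3/7z)y_n
  Hence R(z) = (1 + 3/7z)/(1 − 4/7z).

Find x<0 with |R(x)|<1.
x=-0.76: |R|=0.4701
x=-2: |R|=0.0667
x=-10: |R|=0.4894
x=-100: |R|=0.7199
θ=4/7≥1/2 ⇒ |1+3/7x|<|1−4/7x| ∀x<0 ⇒ interval (−∞,0).

unbounded; (−∞, 0).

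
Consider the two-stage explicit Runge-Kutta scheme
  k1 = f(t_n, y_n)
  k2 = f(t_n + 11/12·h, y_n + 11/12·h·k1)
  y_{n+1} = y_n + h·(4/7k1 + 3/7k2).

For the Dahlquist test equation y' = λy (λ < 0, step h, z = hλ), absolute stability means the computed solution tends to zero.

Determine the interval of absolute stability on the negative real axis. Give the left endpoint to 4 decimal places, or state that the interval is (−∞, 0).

On y'=λy, z=hλ:
  k1=λy_n ⇒ h·k1=z·y_n;  k2=λ(1+11/12z)y_n ⇒ h·k2=z(1+11/12z)y_n
  y_{n+1}/y_n = 1 + 4/7z + 3/7z(1+11/12z) = 1 + z + 11/28z²
  Hence R(z) = 1 + z + 11/28z².

Need |R(x)|<1, x<0.
x=-1.27: |R|=0.3636
R=1: x+11/28x²=0 ⇒ x=−28/11=-2.5455; min R=1−1/(4·11/28)=0.3636>−1
Confirm numerically:
  x=-2.341: |R|=0.81197 <1
  x=-2.247: |R|=0.73654 <1
  x=-2.223: |R|=0.71839 <1
  x=-1.531: |R|=0.38984 <1
  x=-3.113: |R|=1.69409 >1
  x=-2.994: |R|=1.52759 >1
  x=-2.882: |R|=1.38104 >1
Interval (-2.5455, 0).

z∈(-2.5455,0).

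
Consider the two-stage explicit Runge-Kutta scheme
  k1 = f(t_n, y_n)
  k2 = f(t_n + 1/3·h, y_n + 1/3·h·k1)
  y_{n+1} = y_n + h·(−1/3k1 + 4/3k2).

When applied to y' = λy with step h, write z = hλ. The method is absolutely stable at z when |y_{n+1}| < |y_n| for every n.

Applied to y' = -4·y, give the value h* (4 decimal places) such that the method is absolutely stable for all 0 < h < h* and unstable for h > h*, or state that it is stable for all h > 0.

Test eqn y'=λy, z=hλ:
  k1=λy_n ⇒ h·k1=z·y_n;  k2=λ(1+1/3z)y_n ⇒ h·k2=z(1+1/3z)y_n
  y_{n+1}/y_n = 1 − 1/3z + 4/3z(1+1/3z) = 1 + z + 4/9z²
  R(z) = 1 + z + 4/9z².

Find x<0 with |R(x)|<1.
x=-1.12: |R|=0.4375
R=1: x+4/9x²=0 ⇒ x=−9/4=-2.2500; min R=1−1/(4·4/9)=0.4375>−1
Confirm numerically:
  x=-2.219: |R|=0.96943 <1
  x=-2.119: |R|=0.87663 <1
  x=-1.820: |R|=0.65218 <1
  x=-1.137: |R|=0.43756 <1
  x=-2.842: |R|=1.74776 >1
  x=-2.629: |R|=1.44284 >1
  x=-2.328: |R|=1.08070 >1
Stable set (-2.2500, 0).

(-2.2500,0); λ=-4 ⇒ h* = (9/4)/4 = 0.5625.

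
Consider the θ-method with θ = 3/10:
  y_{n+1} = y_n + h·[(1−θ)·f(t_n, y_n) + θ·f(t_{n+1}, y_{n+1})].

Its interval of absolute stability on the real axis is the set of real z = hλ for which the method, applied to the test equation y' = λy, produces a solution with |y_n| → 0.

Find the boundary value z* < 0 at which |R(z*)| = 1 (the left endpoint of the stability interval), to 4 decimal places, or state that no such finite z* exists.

z* = -5.0000.

Set f=λy, z=hλ:
  y_{n+1} = y_n + z·[7/10·y_n + 3/10·y_{n+1}] ⇒ (1 − 3/10z)y_{n+1} = (1 + 7/10z)y_n
  Hence R(z) = (1 + 7/10z)/(1 − 3/10z).

Find x<0 with |R(x)|<1.
x=-1.69: |R|=0.1214
R=−1: 1+7/10x = −1+3/10x ⇒ -2/5x=2 ⇒ x=2/(-2/5)=-5.0000
Confirm numerically:
  x=-3.734: |R|=0.76115 <1
  x=-3.149: |R|=0.61927 <1
  x=-2.246: |R|=0.34186 <1
  x=-5.355: |R|=1.05448 >1
  x=-5.177: |R|=1.02773 >1
Interval (-5.0000, 0).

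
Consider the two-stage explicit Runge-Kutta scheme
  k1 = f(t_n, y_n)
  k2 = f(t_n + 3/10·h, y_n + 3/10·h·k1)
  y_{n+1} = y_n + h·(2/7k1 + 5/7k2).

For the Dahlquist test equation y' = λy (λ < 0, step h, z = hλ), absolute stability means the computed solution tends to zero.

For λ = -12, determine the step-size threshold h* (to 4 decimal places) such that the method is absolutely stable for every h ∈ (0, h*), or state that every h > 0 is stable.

(-4.6667,0); λ=-12 ⇒ h* = (14/3)/12 = 0.3889.

Test eqn y'=λy, z=hλ:
  k1=λy_n ⇒ h·k1=z·y_n;  k2=λ(1+3/10z)y_n ⇒ h·k2=z(1+3/10z)y_n
  y_{n+1}/y_n = 1 + 2/7z + 5/7z(1+3/10z) = 1 + z + 3/14z²
  ⇒ R(z) = 1 + z + 3/14z².

Boundary: |R(x)|=1, x<0.
x=-1.7: |R|=0.0807
R=1: x+3/14x²=0 ⇒ x=−14/3=-4.6667; min R=1−1/(4·3/14)=-0.1667>−1
Confirm numerically:
  x=-2.660: |R|=0.14380 <1
  x=-2.375: |R|=0.16629 <1
  x=-2.031: |R|=0.14708 <1
  x=-5.106: |R|=1.48069 >1
  x=-4.849: |R|=1.18946 >1
Stable set (-4.6667, 0).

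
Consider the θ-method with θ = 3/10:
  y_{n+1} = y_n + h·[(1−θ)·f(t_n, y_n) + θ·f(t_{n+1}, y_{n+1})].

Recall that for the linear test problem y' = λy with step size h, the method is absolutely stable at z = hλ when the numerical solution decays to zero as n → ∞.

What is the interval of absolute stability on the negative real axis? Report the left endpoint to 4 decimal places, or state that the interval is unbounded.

z∈(-5.0000,0).

On y'=λy, z=hλ:
  y_{n+1} = y_n + z·[7/10·y_n + 3/10·y_{n+1}] ⇒ (1 − 3/10z)y_{n+1} = (1 + 7/10z)y_n
  R(z) = (1 + 7/10z)/(1 − 3/10z).

Find x<0 with |R(x)|<1.
x=-0.79: |R|=0.3614
R=−1: 1+7/10x = −1+3/10x ⇒ -2/5x=2 ⇒ x=2/(-2/5)=-5.0000
Confirm numerically:
  x=-4.686: |R|=0.94779 <1
  x=-3.969: |R|=0.81175 <1
  x=-3.865: |R|=0.78977 <1
  x=-3.802: |R|=0.77614 <1
  x=-5.258: |R|=1.04004 >1
  x=-5.043: |R|=1.00684 >1
So |R|<1 on (-5.0000, 0).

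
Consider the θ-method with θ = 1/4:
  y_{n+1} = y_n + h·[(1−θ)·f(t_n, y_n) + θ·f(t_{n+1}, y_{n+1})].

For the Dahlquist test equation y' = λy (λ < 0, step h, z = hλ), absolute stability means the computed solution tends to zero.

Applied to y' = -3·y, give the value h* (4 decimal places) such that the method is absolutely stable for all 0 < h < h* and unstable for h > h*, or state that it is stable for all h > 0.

Set f=λy, z=hλ:
  y_{n+1} = y_n + z·[3/4·y_n + 1/4·y_{n+1}] ⇒ (1 − 1/4z)y_{n+1} = (1 + 3/4z)y_n
  Hence R(z) = (1 + 3/4z)/(1 − 1/4z).

Solve |R(x)|<1 on ℝ⁻.
x=-0.33: |R|=0.6952
R=−1: 1+3/4x = −1+1/4x ⇒ -1/2x=2 ⇒ x=2/(-1/2)=-4.0000
Confirm numerically:
  x=-3.804: |R|=0.94977 <1
  x=-3.330: |R|=0.81719 <1
  x=-1.691: |R|=0.18854 <1
  x=-4.598: |R|=1.13910 >1
  x=-4.533: |R|=1.12493 >1
Stable set (-4.0000, 0).

(-4.0000,0); λ=-3 ⇒ h* = (4)/3 = 1.3333.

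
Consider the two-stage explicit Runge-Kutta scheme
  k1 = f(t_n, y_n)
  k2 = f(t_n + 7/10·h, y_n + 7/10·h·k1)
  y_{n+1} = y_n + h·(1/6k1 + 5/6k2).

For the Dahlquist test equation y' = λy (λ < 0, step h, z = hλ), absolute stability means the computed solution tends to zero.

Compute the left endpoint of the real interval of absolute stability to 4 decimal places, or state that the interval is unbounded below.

left endpoint -1.7143.

On y'=λy, z=hλ:
  k1=λy_n ⇒ h·k1=z·y_n;  k2=λ(1+7/10z)y_n ⇒ h·k2=z(1+7/10z)y_n
  y_{n+1}/y_n = 1 + 1/6z + 5/6z(1+7/10z) = 1 + z + 7/12z²
  ⇒ R(z) = 1 + z + 7/12z².

Boundary: |R(x)|=1, x<0.
x=-1.07: |R|=0.5979
R=1: x+7/12x²=0 ⇒ x=−12/7=-1.7143; min R=1−1/(4·7/12)=0.5714>−1
Confirm numerically:
  x=-1.403: |R|=0.74524 <1
  x=-1.243: |R|=0.65828 <1
  x=-1.147: |R|=0.62044 <1
  x=-2.204: |R|=1.62961 >1
  x=-1.909: |R|=1.21683 >1
  x=-1.754: |R|=1.04063 >1
Interval (-1.7143, 0).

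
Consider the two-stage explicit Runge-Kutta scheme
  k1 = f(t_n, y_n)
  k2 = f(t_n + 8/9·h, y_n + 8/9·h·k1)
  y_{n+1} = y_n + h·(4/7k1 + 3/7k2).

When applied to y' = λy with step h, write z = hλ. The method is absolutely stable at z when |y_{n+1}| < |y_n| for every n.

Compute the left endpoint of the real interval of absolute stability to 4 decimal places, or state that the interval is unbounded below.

On y'=λy, z=hλ:
  k1=λy_n ⇒ h·k1=z·y_n;  k2=λ(1+8/9z)y_n ⇒ h·k2=z(1+8/9z)y_n
  y_{n+1}/y_n = 1 + 4/7z + 3/7z(1+8/9z) = 1 + z + 8/21z²
  Hence R(z) = 1 + z + 8/21z².

Find x<0 with |R(x)|<1.
x=-1.12: |R|=0.3579
R=1: x+8/21x²=0 ⇒ x=−21/8=-2.6250; min R=1−1/(4·8/21)=0.3438>−1
Confirm numerically:
  x=-2.520: |R|=0.89920 <1
  x=-1.676: |R|=0.39409 <1
  x=-1.203: |R|=0.34832 <1
  x=-3.094: |R|=1.55279 >1
  x=-2.925: |R|=1.33429 >1
  x=-2.704: |R|=1.08138 >1
So |R|<1 on (-2.6250, 0).

left endpoint -2.6250.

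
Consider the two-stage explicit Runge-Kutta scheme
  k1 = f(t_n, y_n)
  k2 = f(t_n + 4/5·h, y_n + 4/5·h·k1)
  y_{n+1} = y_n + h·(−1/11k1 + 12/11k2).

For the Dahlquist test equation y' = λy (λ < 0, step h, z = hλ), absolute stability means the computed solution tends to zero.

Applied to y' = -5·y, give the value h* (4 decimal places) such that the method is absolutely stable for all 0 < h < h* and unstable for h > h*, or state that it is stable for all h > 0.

Test eqn y'=λy, z=hλ:
  k1=λy_n ⇒ h·k1=z·y_n;  k2=λ(1+4/5z)y_n ⇒ h·k2=z(1+4/5z)y_n
  y_{n+1}/y_n = 1 − 1/11z + 12/11z(1+4/5z) = 1 + z + 48/55z²
  R(z) = 1 + z + 48/55z².

Boundary: |R(x)|=1, x<0.
x=-0.48: |R|=0.7211
R=1: x+48/55x²=0 ⇒ x=−55/48=-1.1458; min R=1−1/(4·48/55)=0.7135>−1
Confirm numerically:
  x=-0.849: |R|=0.78006 <1
  x=-0.573: |R|=0.71354 <1
  x=-0.530: |R|=0.71515 <1
  x=-1.613: |R|=1.65763 >1
  x=-1.405: |R|=1.31779 >1
  x=-1.382: |R|=1.28484 >1
Stable set (-1.1458, 0).

(-1.1458,0); λ=-5 ⇒ h* = (55/48)/5 = 0.2292.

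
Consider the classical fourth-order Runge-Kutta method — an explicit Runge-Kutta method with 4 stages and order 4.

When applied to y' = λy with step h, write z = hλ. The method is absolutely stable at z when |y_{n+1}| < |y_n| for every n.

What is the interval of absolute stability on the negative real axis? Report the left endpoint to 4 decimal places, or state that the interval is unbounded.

z∈(-2.7853,0).

With y'=λy (z=hλ):
  order 4, 4-stage ⇒ R(z)=1+z+z^2/2+z^3/6+z^4/24
  (e.g. R(-1.75)=0.27881, |R|=0.27881)

Need |R(x)|<1, x<0.
x=-1.75: |R|=0.2788
|R(-3.02)|=1.4155 |R(-2.12)|=0.3808 |R(-2.1)|=0.3718
Bisect:
  x_lo=-3.6290 |R|=3.2172  x_hi=-0.2596 |R|=0.7713
  mid=-1.94433 |R|=0.31630 →hi
  mid=-2.78668 |R|=1.00210 →lo
  mid=-2.36551 |R|=0.53085 →hi
  mid=-2.57610 |R|=0.72776 →hi
  mid=-2.68139 |R|=0.85432 →hi
  mid=-2.73404 |R|=0.92543 →hi
  mid=-2.76036 |R|=0.96305 →hi
  mid=-2.77352 |R|=0.98240 →hi
  mid=-2.78010 |R|=0.99220 →hi
  ...
  [-2.78545,-2.78524] ⇒ x*=-2.7853
So |R|<1 on (-2.7853, 0).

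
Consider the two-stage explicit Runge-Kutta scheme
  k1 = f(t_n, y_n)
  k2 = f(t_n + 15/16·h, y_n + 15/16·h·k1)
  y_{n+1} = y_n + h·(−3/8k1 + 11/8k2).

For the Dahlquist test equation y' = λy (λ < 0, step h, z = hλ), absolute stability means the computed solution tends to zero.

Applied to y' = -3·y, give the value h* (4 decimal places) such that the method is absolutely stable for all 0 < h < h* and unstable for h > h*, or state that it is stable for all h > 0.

(-0.7758,0); λ=-3 ⇒ h* = (128/165)/3 = 0.2586.

Set f=λy, z=hλ:
  k1=λy_n ⇒ h·k1=z·y_n;  k2=λ(1+15/16z)y_n ⇒ h·k2=z(1+15/16z)y_n
  y_{n+1}/y_n = 1 − 3/8z + 11/8z(1+15/16z) = 1 + z + 165/128z²
  so R(z) = 1 + z + 165/128z².

Need |R(x)|<1, x<0.
x=-1.67: |R|=2.9251
R=1: x+165/128x²=0 ⇒ x=−128/165=-0.7758; min R=1−1/(4·165/128)=0.8061>−1
Confirm numerically:
  x=-0.694: |R|=0.92686 <1
  x=-0.463: |R|=0.81334 <1
  x=-0.449: |R|=0.81088 <1
  x=-0.419: |R|=0.80731 <1
  x=-1.145: |R|=1.54499 >1
  x=-0.855: |R|=1.08734 >1
  x=-0.845: |R|=1.07542 >1
Interval (-0.7758, 0).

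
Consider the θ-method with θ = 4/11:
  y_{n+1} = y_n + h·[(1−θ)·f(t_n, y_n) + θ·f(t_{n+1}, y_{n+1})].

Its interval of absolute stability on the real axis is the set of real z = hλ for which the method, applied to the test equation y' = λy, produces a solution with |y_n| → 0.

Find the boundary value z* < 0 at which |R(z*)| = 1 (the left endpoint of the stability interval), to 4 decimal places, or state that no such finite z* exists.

left endpoint -7.3333.

Set f=λy, z=hλ:
  y_{n+1} = y_n + z·[7/11·y_n + 4/11·y_{n+1}] ⇒ (1 − 4/11z)y_{n+1} = (1 + 7/11z)y_n
  so R(z) = (1 + 7/11z)/(1 − 4/11z).

Boundary: |R(x)|=1, x<0.
x=-1.19: |R|=0.1694
R=−1: 1+7/11x = −1+4/11x ⇒ -3/11x=2 ⇒ x=2/(-3/11)=-7.3333
Confirm numerically:
  x=-7.190: |R|=0.98919 <1
  x=-5.175: |R|=0.79574 <1
  x=-4.971: |R|=0.77053 <1
  x=-7.453: |R|=1.00880 >1
  x=-7.427: |R|=1.00690 >1
Interval (-7.3333, 0).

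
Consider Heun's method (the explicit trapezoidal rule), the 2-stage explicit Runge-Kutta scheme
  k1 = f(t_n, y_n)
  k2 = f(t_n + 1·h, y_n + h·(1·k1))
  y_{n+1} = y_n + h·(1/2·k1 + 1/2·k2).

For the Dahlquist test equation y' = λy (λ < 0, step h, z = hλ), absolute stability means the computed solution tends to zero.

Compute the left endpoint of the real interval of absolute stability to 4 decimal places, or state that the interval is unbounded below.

z* = -2.0000.

Test eqn y'=λy, z=hλ:
  order 2, 2-stage ⇒ R(z)=1+z+z^2/2
  (e.g. R(-0.75)=0.53125, |R|=0.53125)

Need |R(x)|<1, x<0.
x=-0.75: |R|=0.5312
|R(-1.52)|=0.6352 |R(-1.35)|=0.5613 |R(-0.51)|=0.6200
Bisect:
  x_lo=-2.4422 |R|=1.5399  x_hi=-0.2501 |R|=0.7811
  mid=-1.34615 |R|=0.55991 →hi
  mid=-1.89415 |R|=0.89975 →hi
  mid=-2.16816 |R|=1.18229 →lo
  mid=-2.03115 |R|=1.03164 →lo
  mid=-1.96265 |R|=0.96335 →hi
  mid=-1.99690 |R|=0.99691 →hi
  mid=-2.01403 |R|=1.01413 →lo
  mid=-2.00547 |R|=1.00548 →lo
  mid=-2.00119 |R|=1.00119 →lo
  ...
  [-2.00011,-1.99998] ⇒ x*=-2.0000
So |R|<1 on (-2.0000, 0).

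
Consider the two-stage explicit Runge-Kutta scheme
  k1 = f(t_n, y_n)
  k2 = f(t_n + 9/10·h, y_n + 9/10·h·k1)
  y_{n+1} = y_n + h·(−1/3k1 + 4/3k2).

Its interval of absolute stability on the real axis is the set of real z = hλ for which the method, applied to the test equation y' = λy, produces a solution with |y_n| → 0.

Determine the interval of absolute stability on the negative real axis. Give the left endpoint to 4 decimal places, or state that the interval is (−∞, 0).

(-0.8333, 0).

Set f=λy, z=hλ:
  k1=λy_n ⇒ h·k1=z·y_n;  k2=λ(1+9/10z)y_n ⇒ h·k2=z(1+9/10z)y_n
  y_{n+1}/y_n = 1 − 1/3z + 4/3z(1+9/10z) = 1 + z + 6/5z²
  R(z) = 1 + z + 6/5z².

Boundary: |R(x)|=1, x<0.
x=-1.32: |R|=1.7709
R=1: x+6/5x²=0 ⇒ x=−5/6=-0.8333; min R=1−1/(4·6/5)=0.7917>−1
Confirm numerically:
  x=-0.766: |R|=0.93811 <1
  x=-0.558: |R|=0.81564 <1
  x=-0.481: |R|=0.79663 <1
  x=-0.413: |R|=0.79168 <1
  x=-1.342: |R|=1.81916 >1
  x=-1.199: |R|=1.52612 >1
  x=-0.877: |R|=1.04595 >1
Interval (-0.8333, 0).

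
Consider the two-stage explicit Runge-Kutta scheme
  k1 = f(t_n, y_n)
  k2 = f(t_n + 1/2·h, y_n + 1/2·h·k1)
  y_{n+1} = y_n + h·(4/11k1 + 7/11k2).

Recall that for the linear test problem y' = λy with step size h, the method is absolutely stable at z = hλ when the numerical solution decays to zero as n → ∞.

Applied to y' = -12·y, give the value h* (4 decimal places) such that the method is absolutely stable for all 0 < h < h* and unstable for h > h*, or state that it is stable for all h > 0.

(-3.1429,0); λ=-12 ⇒ h* = (22/7)/12 = 0.2619.

Set f=λy, z=hλ:
  k1=λy_n ⇒ h·k1=z·y_n;  k2=λ(1+1/2z)y_n ⇒ h·k2=z(1+1/2z)y_n
  y_{n+1}/y_n = 1 + 4/11z + 7/11z(1+1/2z) = 1 + z + 7/22z²
  ⇒ R(z) = 1 + z + 7/22z².

Boundary: |R(x)|=1, x<0.
x=-1.45: |R|=0.2190
R=1: x+7/22x²=0 ⇒ x=−22/7=-3.1429; min R=1−1/(4·7/22)=0.2143>−1
Confirm numerically:
  x=-2.578: |R|=0.53666 <1
  x=-2.148: |R|=0.32006 <1
  x=-1.934: |R|=0.25611 <1
  x=-1.582: |R|=0.21432 <1
  x=-3.700: |R|=1.65591 >1
  x=-3.554: |R|=1.46493 >1
  x=-3.231: |R|=1.09061 >1
So |R|<1 on (-3.1429, 0).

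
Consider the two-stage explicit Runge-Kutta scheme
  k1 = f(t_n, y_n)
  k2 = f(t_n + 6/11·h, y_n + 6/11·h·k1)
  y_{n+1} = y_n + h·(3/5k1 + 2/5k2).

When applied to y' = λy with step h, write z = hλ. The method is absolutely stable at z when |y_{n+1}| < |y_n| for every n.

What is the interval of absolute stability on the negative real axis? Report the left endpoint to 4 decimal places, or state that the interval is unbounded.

Test eqn y'=λy, z=hλ:
  k1=λy_n ⇒ h·k1=z·y_n;  k2=λ(1+6/11z)y_n ⇒ h·k2=z(1+6/11z)y_n
  y_{n+1}/y_n = 1 + 3/5z + 2/5z(1+6/11z) = 1 + z + 12/55z²
  Hence R(z) = 1 + z + 12/55z².

Need |R(x)|<1, x<0.
x=-0.71: |R|=0.4000
R=1: x+12/55x²=0 ⇒ x=−55/12=-4.5833; min R=1−1/(4·12/55)=-0.1458>−1
Confirm numerically:
  x=-3.496: |R|=0.17062 <1
  x=-2.578: |R|=0.12795 <1
  x=-2.155: |R|=0.14176 <1
  x=-5.016: |R|=1.47351 >1
  x=-4.998: |R|=1.45218 >1
  x=-4.940: |R|=1.38442 >1
Stable set (-4.5833, 0).

(-4.5833, 0).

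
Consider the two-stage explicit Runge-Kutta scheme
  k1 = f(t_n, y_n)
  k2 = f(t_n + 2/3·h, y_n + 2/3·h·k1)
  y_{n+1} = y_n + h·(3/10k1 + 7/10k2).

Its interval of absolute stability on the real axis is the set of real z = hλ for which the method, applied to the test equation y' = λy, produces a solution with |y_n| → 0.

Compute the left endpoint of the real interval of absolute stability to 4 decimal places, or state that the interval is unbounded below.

left endpoint -2.1429.

Test eqn y'=λy, z=hλ:
  k1=λy_n ⇒ h·k1=z·y_n;  k2=λ(1+2/3z)y_n ⇒ h·k2=z(1+2/3z)y_n
  y_{n+1}/y_n = 1 + 3/10z + 7/10z(1+2/3z) = 1 + z + 7/15z²
  R(z) = 1 + z + 7/15z².

Solve |R(x)|<1 on ℝ⁻.
x=-0.62: |R|=0.5594
R=1: x+7/15x²=0 ⇒ x=−15/7=-2.1429; min R=1−1/(4·7/15)=0.4643>−1
Confirm numerically:
  x=-1.902: |R|=0.78622 <1
  x=-1.762: |R|=0.68683 <1
  x=-1.685: |R|=0.63997 <1
  x=-1.061: |R|=0.46434 <1
  x=-2.683: |R|=1.67629 >1
  x=-2.279: |R|=1.14479 >1
  x=-2.262: |R|=1.12577 >1
Interval (-2.1429, 0).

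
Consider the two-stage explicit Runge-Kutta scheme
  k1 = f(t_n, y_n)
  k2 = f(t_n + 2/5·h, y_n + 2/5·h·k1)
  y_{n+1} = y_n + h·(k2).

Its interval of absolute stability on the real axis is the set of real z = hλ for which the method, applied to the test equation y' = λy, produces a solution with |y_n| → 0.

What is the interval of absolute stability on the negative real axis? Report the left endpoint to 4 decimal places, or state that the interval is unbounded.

On y'=λy, z=hλ:
  k1=λy_n ⇒ h·k1=z·y_n;  k2=λ(1+2/5z)y_n ⇒ h·k2=z(1+2/5z)y_n
  y_{n+1}/y_n = 1 + z(1+2/5z) = 1 + z + 2/5z²
  ⇒ R(z) = 1 + z + 2/5z².

Boundary: |R(x)|=1, x<0.
x=-0.52: |R|=0.5882
R=1: x+2/5x²=0 ⇒ x=−5/2=-2.5000; min R=1−1/(4·2/5)=0.3750>−1
Confirm numerically:
  x=-2.306: |R|=0.82105 <1
  x=-1.898: |R|=0.54296 <1
  x=-1.428: |R|=0.38767 <1
  x=-2.938: |R|=1.51474 >1
  x=-2.750: |R|=1.27500 >1
  x=-2.641: |R|=1.14895 >1
Stable set (-2.5000, 0).

z∈(-2.5000,0).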